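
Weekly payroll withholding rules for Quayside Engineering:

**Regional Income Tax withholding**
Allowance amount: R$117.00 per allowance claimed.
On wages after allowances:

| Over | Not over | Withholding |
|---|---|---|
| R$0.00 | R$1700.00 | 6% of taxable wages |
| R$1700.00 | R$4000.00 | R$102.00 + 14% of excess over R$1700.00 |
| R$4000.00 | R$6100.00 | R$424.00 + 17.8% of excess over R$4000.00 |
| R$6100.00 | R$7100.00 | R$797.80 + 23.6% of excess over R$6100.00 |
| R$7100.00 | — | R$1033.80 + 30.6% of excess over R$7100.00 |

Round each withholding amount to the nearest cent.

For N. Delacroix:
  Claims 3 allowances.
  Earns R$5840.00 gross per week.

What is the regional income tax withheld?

Regional Income Tax: taxable = R$5840.00 − 3×R$117.00 = R$5489.00
  R$424.00 + 17.8% × (R$5489.00 − R$4000.00) = R$424.00 + 17.8% × R$1489.00 = R$689.04

R$689.04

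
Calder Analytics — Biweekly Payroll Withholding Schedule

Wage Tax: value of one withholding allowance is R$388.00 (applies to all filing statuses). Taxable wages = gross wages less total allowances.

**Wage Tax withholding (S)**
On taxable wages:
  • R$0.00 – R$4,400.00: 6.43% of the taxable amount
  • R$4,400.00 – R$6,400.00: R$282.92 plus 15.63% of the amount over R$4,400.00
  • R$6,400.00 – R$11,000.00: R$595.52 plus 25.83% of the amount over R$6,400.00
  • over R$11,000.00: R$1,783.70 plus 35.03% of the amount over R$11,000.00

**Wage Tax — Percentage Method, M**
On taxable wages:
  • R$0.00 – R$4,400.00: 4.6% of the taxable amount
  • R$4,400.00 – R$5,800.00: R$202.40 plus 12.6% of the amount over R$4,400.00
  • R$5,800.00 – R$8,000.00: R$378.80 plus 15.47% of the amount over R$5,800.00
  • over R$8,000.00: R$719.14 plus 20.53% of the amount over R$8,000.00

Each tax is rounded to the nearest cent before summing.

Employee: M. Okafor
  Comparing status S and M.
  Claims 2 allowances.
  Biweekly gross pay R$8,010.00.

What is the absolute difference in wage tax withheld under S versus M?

Wage Tax (S): taxable = R$8,010.00 − 2×R$388.00 = R$7,234.00
  R$595.52 + 25.83% × (R$7,234.00 − R$6,400.00) = R$595.52 + 25.83% × R$834.00 = R$810.94
Wage Tax (M): taxable = R$8,010.00 − 2×R$388.00 = R$7,234.00
  R$378.80 + 15.47% × (R$7,234.00 − R$5,800.00) = R$378.80 + 15.47% × R$1,434.00 = R$600.64
Difference: |R$810.94 − R$600.64| = R$210.30 (higher under S)

R$210.30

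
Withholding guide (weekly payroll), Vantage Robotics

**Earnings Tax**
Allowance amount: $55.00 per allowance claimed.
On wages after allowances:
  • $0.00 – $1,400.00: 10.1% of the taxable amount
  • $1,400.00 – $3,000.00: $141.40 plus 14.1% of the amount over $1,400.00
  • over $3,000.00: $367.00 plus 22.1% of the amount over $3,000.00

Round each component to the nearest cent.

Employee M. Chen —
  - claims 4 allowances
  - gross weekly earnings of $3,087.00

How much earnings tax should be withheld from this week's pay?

Earnings Tax: taxable = $3,087.00 − 4×$55.00 = $2,867.00
  $141.40 + 14.1% × ($2,867.00 − $1,400.00) = $141.40 + 14.1% × $1,467.00 = $348.25

$348.25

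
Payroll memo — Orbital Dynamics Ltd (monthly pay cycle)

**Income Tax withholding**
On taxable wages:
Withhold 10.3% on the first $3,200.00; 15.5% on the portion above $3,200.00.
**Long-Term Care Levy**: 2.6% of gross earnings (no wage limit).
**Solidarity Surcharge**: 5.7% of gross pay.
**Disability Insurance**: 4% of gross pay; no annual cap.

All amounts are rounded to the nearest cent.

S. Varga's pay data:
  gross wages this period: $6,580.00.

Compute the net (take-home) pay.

$4,917.16

Income Tax: taxable = $6,580.00
  $329.60 + 15.5% × ($6,580.00 − $3,200.00) = $329.60 + 15.5% × $3,380.00 = $853.50
Long-Term Care Levy: 2.6% × $6,580.00 = $171.08
Solidarity Surcharge: 5.7% × $6,580.00 = $375.06
Disability Insurance: 4% × $6,580.00 = $263.20
Total withheld: $853.50 + $171.08 + $375.06 + $263.20 = $1,662.84
Net pay: $6,580.00 − $1,662.84 = $4,917.16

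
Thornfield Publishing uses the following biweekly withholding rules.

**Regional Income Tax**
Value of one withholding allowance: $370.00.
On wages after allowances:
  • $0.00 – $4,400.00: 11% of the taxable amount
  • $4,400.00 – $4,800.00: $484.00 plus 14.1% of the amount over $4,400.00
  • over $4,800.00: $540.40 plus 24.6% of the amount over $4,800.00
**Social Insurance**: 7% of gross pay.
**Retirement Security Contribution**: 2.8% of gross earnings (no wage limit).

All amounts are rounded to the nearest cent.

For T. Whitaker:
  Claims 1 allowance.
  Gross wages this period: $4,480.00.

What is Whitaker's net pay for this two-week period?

$3,588.86

Regional Income Tax: taxable = $4,480.00 − 1×$370.00 = $4,110.00
  11% × $4,110.00 = $452.10
Social Insurance: 7% × $4,480.00 = $313.60
Retirement Security Contribution: 2.8% × $4,480.00 = $125.44
Total withheld: $452.10 + $313.60 + $125.44 = $891.14
Net pay: $4,480.00 − $891.14 = $3,588.86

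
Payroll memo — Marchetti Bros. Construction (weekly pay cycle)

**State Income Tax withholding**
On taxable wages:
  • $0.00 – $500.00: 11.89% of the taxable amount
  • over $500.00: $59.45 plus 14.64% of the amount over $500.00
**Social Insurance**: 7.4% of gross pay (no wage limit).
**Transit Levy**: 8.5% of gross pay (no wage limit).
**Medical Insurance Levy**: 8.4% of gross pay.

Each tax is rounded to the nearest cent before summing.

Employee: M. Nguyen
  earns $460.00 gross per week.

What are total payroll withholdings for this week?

State Income Tax: taxable = $460.00
  11.89% × $460.00 = $54.69
Social Insurance: 7.4% × $460.00 = $34.04
Transit Levy: 8.5% × $460.00 = $39.10
Medical Insurance Levy: 8.4% × $460.00 = $38.64
Total: $54.69 + $34.04 + $39.10 + $38.64 = $166.47

$166.47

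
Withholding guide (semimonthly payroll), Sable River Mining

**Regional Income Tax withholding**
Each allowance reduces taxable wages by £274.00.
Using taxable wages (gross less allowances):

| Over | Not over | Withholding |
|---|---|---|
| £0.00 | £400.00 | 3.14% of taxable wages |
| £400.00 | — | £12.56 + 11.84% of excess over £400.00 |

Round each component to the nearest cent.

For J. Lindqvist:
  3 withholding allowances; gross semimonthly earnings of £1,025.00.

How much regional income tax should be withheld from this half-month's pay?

Regional Income Tax: taxable = £1,025.00 − 3×£274.00 = £203.00
  3.14% × £203.00 = £6.37

£6.37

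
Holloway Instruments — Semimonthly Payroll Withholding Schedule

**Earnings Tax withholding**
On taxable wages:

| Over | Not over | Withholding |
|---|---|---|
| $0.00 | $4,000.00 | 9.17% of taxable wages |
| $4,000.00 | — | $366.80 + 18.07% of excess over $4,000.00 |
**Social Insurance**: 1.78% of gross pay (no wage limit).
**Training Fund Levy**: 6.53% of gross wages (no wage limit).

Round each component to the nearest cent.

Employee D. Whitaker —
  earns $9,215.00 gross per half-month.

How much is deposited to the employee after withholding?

$7,140.08

Earnings Tax: taxable = $9,215.00
  $366.80 + 18.07% × ($9,215.00 − $4,000.00) = $366.80 + 18.07% × $5,215.00 = $1,309.15
Social Insurance: 1.78% × $9,215.00 = $164.03
Training Fund Levy: 6.53% × $9,215.00 = $601.74
Total withheld: $1,309.15 + $164.03 + $601.74 = $2,074.92
Net pay: $9,215.00 − $2,074.92 = $7,140.08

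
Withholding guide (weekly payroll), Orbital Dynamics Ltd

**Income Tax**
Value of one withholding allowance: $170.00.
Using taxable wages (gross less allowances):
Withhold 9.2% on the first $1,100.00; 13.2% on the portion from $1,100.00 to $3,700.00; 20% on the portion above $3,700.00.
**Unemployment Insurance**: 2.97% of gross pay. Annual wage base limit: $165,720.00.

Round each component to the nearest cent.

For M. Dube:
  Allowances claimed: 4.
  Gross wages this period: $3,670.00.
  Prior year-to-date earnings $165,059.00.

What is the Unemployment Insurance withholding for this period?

Unemployment Insurance: cap $165,720.00 − YTD $165,059.00 = $661.00 subject; 2.97% × $661.00 = $19.63

$19.63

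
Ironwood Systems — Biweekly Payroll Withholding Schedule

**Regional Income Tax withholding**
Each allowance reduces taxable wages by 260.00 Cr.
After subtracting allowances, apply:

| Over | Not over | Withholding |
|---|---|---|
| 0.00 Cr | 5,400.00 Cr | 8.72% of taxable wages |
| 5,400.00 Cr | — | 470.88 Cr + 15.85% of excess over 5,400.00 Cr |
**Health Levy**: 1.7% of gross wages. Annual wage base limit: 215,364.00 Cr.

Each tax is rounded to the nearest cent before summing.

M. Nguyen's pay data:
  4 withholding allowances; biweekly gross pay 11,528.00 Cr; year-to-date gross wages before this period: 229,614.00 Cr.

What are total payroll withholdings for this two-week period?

1,277.33 Cr

Regional Income Tax: taxable = 11,528.00 Cr − 4×260.00 Cr = 10,488.00 Cr
  470.88 Cr + 15.85% × (10,488.00 Cr − 5,400.00 Cr) = 470.88 Cr + 15.85% × 5,088.00 Cr = 1,277.33 Cr
Health Levy: YTD 229,614.00 Cr ≥ cap 215,364.00 Cr → 0.00 Cr
Total: 1,277.33 Cr + 0.00 Cr = 1,277.33 Cr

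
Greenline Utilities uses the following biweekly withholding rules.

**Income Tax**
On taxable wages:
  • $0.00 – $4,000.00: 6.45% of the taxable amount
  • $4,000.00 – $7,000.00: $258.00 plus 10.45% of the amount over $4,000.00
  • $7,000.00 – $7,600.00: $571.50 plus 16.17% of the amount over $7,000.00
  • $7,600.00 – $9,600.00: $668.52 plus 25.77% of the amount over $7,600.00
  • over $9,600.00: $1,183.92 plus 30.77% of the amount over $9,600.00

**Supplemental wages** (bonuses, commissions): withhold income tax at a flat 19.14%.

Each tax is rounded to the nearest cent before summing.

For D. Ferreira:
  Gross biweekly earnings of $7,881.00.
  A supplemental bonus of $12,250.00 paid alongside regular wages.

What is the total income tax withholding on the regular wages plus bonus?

$3,085.58

Income Tax: taxable = $7,881.00
  $668.52 + 25.77% × ($7,881.00 − $7,600.00) = $668.52 + 25.77% × $281.00 = $740.93
Supplemental (19.14% flat on bonus): 19.14% × $12,250.00 = $2,344.65
Total income tax: $740.93 + $2,344.65 = $3,085.58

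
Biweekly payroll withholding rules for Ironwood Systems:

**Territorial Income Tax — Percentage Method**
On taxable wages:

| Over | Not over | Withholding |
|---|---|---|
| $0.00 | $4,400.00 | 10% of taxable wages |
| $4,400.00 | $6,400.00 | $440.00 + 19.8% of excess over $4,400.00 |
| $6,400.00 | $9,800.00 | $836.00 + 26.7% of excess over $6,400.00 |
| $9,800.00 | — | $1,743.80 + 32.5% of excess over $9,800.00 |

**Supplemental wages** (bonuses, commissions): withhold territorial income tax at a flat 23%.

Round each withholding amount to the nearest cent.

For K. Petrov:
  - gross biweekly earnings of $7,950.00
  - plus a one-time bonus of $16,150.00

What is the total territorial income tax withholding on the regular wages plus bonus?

$4,964.35

Territorial Income Tax: taxable = $7,950.00
  $836.00 + 26.7% × ($7,950.00 − $6,400.00) = $836.00 + 26.7% × $1,550.00 = $1,249.85
Supplemental (23% flat on bonus): 23% × $16,150.00 = $3,714.50
Total territorial income tax: $1,249.85 + $3,714.50 = $4,964.35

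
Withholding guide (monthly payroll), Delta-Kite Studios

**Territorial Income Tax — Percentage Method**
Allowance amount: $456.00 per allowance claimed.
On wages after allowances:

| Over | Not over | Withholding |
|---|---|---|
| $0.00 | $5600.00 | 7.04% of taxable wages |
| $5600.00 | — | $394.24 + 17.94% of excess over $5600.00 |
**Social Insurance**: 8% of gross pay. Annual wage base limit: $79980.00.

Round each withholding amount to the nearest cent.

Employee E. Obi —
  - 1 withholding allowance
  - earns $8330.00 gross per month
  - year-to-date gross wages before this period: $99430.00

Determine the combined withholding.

Territorial Income Tax: taxable = $8330.00 − 1×$456.00 = $7874.00
  $394.24 + 17.94% × ($7874.00 − $5600.00) = $394.24 + 17.94% × $2274.00 = $802.20
Social Insurance: YTD $99430.00 ≥ cap $79980.00 → $0.00
Total: $802.20 + $0.00 = $802.20

$802.20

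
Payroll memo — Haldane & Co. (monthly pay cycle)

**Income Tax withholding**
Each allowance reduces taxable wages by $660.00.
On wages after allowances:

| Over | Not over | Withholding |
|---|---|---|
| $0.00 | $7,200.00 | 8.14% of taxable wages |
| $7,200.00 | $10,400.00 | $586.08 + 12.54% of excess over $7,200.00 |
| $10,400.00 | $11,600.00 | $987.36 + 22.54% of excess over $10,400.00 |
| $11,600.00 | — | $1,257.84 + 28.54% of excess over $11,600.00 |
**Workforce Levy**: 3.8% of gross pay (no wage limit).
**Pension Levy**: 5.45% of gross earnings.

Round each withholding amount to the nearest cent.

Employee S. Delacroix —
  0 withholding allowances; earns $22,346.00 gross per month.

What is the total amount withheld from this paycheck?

$6,391.76

Income Tax: taxable = $22,346.00
  $1,257.84 + 28.54% × ($22,346.00 − $11,600.00) = $1,257.84 + 28.54% × $10,746.00 = $4,324.75
Workforce Levy: 3.8% × $22,346.00 = $849.15
Pension Levy: 5.45% × $22,346.00 = $1,217.86
Total: $4,324.75 + $849.15 + $1,217.86 = $6,391.76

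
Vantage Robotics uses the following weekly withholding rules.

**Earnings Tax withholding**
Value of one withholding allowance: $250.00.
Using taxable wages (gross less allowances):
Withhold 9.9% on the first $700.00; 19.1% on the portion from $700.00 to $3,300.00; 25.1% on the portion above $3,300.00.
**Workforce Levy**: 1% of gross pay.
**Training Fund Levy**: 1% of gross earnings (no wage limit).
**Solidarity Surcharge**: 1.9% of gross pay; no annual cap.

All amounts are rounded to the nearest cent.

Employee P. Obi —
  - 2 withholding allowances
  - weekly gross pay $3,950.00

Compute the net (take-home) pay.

Earnings Tax: taxable = $3,950.00 − 2×$250.00 = $3,450.00
  $565.90 + 25.1% × ($3,450.00 − $3,300.00) = $565.90 + 25.1% × $150.00 = $603.55
Workforce Levy: 1% × $3,950.00 = $39.50
Training Fund Levy: 1% × $3,950.00 = $39.50
Solidarity Surcharge: 1.9% × $3,950.00 = $75.05
Total withheld: $603.55 + $39.50 + $39.50 + $75.05 = $757.60
Net pay: $3,950.00 − $757.60 = $3,192.40

$3,192.40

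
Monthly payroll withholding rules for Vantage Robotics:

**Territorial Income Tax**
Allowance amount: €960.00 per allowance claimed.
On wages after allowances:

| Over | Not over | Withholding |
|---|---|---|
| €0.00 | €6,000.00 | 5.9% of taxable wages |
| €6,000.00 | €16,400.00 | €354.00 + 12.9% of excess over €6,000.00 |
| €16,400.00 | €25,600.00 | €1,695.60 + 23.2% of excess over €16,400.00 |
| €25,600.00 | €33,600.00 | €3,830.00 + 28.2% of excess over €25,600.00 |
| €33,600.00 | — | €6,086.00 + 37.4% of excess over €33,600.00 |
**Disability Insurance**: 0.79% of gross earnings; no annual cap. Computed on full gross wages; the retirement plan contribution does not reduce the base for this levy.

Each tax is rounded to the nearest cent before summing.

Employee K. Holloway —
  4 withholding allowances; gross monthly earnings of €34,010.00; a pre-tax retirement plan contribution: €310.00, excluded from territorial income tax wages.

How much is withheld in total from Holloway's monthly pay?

Territorial Income Tax: taxable = €34,010.00 − €310.00 − 4×€960.00 = €29,860.00
  €3,830.00 + 28.2% × (€29,860.00 − €25,600.00) = €3,830.00 + 28.2% × €4,260.00 = €5,031.32
Disability Insurance: 0.79% × €34,010.00 = €268.68
Total: €5,031.32 + €268.68 = €5,300.00

€5,300.00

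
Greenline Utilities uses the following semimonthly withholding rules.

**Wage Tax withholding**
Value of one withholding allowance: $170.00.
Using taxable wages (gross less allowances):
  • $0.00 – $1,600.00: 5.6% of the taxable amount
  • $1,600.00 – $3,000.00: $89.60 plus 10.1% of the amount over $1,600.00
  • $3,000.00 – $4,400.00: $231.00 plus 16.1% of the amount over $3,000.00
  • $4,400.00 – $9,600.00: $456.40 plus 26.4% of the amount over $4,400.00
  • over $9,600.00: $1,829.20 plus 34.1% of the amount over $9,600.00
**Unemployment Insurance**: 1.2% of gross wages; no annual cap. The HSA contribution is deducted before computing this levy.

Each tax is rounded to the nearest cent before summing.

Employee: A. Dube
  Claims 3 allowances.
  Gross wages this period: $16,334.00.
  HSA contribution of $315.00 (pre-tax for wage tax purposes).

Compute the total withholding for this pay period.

$4,036.40

Wage Tax: taxable = $16,334.00 − $315.00 − 3×$170.00 = $15,509.00
  $1,829.20 + 34.1% × ($15,509.00 − $9,600.00) = $1,829.20 + 34.1% × $5,909.00 = $3,844.17
Unemployment Insurance: 1.2% × $16,019.00 = $192.23
Total: $3,844.17 + $192.23 = $4,036.40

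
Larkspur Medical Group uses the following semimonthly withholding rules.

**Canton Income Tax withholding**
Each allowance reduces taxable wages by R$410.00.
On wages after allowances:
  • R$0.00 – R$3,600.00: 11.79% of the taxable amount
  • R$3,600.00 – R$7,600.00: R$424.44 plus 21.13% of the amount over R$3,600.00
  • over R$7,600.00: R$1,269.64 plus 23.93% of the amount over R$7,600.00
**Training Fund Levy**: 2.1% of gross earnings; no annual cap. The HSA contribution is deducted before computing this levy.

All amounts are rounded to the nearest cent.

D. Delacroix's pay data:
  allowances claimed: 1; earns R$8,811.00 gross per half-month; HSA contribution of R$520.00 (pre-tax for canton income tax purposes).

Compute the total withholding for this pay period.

Canton Income Tax: taxable = R$8,811.00 − R$520.00 − 1×R$410.00 = R$7,881.00
  R$1,269.64 + 23.93% × (R$7,881.00 − R$7,600.00) = R$1,269.64 + 23.93% × R$281.00 = R$1,336.88
Training Fund Levy: 2.1% × R$8,291.00 = R$174.11
Total: R$1,336.88 + R$174.11 = R$1,510.99

R$1,510.99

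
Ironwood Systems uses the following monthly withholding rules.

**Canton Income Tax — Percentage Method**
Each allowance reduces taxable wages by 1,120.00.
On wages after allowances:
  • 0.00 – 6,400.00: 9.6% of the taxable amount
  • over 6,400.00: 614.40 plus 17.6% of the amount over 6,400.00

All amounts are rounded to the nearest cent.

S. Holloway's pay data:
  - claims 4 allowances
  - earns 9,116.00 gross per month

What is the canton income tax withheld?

Canton Income Tax: taxable = 9,116.00 − 4×1,120.00 = 4,636.00
  9.6% × 4,636.00 = 445.06

445.06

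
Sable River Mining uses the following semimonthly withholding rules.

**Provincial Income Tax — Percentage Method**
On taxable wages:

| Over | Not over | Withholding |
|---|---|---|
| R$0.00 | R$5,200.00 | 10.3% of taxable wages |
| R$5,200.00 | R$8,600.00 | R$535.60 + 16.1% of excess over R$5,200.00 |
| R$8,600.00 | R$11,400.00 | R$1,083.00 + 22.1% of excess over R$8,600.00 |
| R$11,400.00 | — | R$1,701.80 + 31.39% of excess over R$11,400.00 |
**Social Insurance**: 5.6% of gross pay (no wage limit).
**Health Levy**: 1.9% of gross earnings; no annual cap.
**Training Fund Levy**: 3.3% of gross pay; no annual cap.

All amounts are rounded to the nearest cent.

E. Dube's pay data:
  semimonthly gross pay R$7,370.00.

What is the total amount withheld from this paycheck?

R$1,680.93

Provincial Income Tax: taxable = R$7,370.00
  R$535.60 + 16.1% × (R$7,370.00 − R$5,200.00) = R$535.60 + 16.1% × R$2,170.00 = R$884.97
Social Insurance: 5.6% × R$7,370.00 = R$412.72
Health Levy: 1.9% × R$7,370.00 = R$140.03
Training Fund Levy: 3.3% × R$7,370.00 = R$243.21
Total: R$884.97 + R$412.72 + R$140.03 + R$243.21 = R$1,680.93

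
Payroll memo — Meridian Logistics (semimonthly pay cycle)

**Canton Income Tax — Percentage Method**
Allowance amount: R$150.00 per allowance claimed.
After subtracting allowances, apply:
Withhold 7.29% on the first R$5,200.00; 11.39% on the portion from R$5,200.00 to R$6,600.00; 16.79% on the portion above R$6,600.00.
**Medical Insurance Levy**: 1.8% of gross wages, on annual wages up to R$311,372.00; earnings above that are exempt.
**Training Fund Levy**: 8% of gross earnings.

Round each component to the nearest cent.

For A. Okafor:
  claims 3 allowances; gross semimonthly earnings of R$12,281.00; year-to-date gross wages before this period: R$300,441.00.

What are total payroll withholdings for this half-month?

R$2,596.06

Canton Income Tax: taxable = R$12,281.00 − 3×R$150.00 = R$11,831.00
  R$538.54 + 16.79% × (R$11,831.00 − R$6,600.00) = R$538.54 + 16.79% × R$5,231.00 = R$1,416.82
Medical Insurance Levy: cap R$311,372.00 − YTD R$300,441.00 = R$10,931.00 subject; 1.8% × R$10,931.00 = R$196.76
Training Fund Levy: 8% × R$12,281.00 = R$982.48
Total: R$1,416.82 + R$196.76 + R$982.48 = R$2,596.06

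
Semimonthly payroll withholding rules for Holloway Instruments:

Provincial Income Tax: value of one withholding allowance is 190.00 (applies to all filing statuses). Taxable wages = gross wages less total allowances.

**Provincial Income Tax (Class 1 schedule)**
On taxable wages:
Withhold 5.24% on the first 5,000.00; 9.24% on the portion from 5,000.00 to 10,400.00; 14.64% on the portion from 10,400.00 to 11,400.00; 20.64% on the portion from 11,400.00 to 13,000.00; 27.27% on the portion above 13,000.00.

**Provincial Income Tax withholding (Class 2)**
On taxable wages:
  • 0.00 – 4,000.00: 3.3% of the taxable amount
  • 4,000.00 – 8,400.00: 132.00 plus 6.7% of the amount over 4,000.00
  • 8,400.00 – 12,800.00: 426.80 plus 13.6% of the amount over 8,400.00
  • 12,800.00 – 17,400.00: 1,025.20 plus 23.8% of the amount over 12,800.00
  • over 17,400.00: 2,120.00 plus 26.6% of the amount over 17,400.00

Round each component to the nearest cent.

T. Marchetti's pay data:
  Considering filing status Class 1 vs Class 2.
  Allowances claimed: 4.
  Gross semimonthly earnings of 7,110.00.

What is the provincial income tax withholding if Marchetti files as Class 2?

Provincial Income Tax (Class 2): taxable = 7,110.00 − 4×190.00 = 6,350.00
  132.00 + 6.7% × (6,350.00 − 4,000.00) = 132.00 + 6.7% × 2,350.00 = 289.45

289.45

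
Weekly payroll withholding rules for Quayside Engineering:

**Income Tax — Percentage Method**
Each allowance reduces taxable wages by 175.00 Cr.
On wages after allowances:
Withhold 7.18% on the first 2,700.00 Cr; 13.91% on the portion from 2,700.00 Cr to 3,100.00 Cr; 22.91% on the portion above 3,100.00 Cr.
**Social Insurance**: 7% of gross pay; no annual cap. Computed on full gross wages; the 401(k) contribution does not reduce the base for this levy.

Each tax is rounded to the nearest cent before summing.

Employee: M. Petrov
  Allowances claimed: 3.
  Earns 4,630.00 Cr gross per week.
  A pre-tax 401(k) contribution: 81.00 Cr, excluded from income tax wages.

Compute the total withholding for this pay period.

785.29 Cr

Income Tax: taxable = 4,630.00 Cr − 81.00 Cr − 3×175.00 Cr = 4,024.00 Cr
  249.50 Cr + 22.91% × (4,024.00 Cr − 3,100.00 Cr) = 249.50 Cr + 22.91% × 924.00 Cr = 461.19 Cr
Social Insurance: 7% × 4,630.00 Cr = 324.10 Cr
Total: 461.19 Cr + 324.10 Cr = 785.29 Cr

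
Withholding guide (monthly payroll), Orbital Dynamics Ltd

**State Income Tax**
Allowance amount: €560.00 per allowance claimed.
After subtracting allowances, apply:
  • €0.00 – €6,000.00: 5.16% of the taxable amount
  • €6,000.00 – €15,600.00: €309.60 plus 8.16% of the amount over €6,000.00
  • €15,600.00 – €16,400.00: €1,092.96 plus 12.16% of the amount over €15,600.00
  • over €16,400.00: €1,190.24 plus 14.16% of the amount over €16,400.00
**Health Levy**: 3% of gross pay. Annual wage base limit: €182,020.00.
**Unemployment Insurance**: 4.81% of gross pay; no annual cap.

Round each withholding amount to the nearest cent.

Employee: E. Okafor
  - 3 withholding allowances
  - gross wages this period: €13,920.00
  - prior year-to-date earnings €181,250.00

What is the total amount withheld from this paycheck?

€1,511.43

State Income Tax: taxable = €13,920.00 − 3×€560.00 = €12,240.00
  €309.60 + 8.16% × (€12,240.00 − €6,000.00) = €309.60 + 8.16% × €6,240.00 = €818.78
Health Levy: cap €182,020.00 − YTD €181,250.00 = €770.00 subject; 3% × €770.00 = €23.10
Unemployment Insurance: 4.81% × €13,920.00 = €669.55
Total: €818.78 + €23.10 + €669.55 = €1,511.43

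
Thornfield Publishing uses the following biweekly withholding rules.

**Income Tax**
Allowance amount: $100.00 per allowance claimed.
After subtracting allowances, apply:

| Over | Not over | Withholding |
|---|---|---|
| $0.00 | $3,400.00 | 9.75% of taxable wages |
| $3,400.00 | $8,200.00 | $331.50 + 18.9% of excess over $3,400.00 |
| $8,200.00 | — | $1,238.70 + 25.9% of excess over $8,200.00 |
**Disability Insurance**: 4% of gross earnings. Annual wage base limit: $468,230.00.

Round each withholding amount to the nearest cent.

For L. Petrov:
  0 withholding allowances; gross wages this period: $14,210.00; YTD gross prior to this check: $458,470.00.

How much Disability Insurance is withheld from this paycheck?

$390.40

Disability Insurance: cap $468,230.00 − YTD $458,470.00 = $9,760.00 subject; 4% × $9,760.00 = $390.40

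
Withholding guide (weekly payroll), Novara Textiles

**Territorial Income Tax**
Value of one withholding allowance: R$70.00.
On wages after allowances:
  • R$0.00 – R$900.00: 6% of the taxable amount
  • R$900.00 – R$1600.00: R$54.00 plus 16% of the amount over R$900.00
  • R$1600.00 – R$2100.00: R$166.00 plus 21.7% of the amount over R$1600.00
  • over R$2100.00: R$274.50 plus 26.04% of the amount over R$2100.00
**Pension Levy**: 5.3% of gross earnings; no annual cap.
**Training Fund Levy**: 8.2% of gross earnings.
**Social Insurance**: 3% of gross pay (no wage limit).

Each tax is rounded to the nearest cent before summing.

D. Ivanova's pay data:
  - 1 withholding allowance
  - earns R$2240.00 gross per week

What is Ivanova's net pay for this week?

Territorial Income Tax: taxable = R$2240.00 − 1×R$70.00 = R$2170.00
  R$274.50 + 26.04% × (R$2170.00 − R$2100.00) = R$274.50 + 26.04% × R$70.00 = R$292.73
Pension Levy: 5.3% × R$2240.00 = R$118.72
Training Fund Levy: 8.2% × R$2240.00 = R$183.68
Social Insurance: 3% × R$2240.00 = R$67.20
Total withheld: R$292.73 + R$118.72 + R$183.68 + R$67.20 = R$662.33
Net pay: R$2240.00 − R$662.33 = R$1577.67

R$1577.67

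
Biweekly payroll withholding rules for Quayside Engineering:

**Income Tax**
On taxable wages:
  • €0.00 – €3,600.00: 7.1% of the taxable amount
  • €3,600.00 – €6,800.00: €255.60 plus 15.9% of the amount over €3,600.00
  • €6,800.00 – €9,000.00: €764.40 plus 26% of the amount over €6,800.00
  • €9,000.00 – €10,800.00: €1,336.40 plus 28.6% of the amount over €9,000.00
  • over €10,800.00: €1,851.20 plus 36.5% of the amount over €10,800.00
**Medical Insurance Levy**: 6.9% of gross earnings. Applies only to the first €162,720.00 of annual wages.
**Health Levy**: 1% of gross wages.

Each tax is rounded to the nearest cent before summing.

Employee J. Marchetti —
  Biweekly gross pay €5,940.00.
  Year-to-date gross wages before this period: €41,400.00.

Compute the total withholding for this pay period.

€1,096.92

Income Tax: taxable = €5,940.00
  €255.60 + 15.9% × (€5,940.00 − €3,600.00) = €255.60 + 15.9% × €2,340.00 = €627.66
Medical Insurance Levy: 6.9% × €5,940.00 = €409.86
Health Levy: 1% × €5,940.00 = €59.40
Total: €627.66 + €409.86 + €59.40 = €1,096.92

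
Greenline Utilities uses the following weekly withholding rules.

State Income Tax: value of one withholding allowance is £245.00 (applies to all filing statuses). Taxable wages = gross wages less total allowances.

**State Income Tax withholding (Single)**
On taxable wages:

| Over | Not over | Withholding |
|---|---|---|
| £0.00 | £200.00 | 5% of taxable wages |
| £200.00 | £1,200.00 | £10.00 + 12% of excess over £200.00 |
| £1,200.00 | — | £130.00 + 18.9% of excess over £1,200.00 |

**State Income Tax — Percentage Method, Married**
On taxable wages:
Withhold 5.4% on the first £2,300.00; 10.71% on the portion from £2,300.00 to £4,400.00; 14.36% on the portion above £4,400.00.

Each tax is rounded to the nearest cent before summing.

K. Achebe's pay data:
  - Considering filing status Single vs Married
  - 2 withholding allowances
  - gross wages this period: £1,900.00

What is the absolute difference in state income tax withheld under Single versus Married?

State Income Tax (Single): taxable = £1,900.00 − 2×£245.00 = £1,410.00
  £130.00 + 18.9% × (£1,410.00 − £1,200.00) = £130.00 + 18.9% × £210.00 = £169.69
State Income Tax (Married): taxable = £1,900.00 − 2×£245.00 = £1,410.00
  5.4% × £1,410.00 = £76.14
Difference: |£169.69 − £76.14| = £93.55 (higher under Single)

£93.55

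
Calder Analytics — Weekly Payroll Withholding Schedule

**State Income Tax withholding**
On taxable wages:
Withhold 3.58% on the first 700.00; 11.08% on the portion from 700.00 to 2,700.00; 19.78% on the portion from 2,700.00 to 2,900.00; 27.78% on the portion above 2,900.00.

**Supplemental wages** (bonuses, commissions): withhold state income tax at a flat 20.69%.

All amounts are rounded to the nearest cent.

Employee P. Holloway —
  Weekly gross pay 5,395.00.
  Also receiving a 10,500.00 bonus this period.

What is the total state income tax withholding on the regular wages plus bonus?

3,151.78

State Income Tax: taxable = 5,395.00
  286.22 + 27.78% × (5,395.00 − 2,900.00) = 286.22 + 27.78% × 2,495.00 = 979.33
Supplemental (20.69% flat on bonus): 20.69% × 10,500.00 = 2,172.45
Total state income tax: 979.33 + 2,172.45 = 3,151.78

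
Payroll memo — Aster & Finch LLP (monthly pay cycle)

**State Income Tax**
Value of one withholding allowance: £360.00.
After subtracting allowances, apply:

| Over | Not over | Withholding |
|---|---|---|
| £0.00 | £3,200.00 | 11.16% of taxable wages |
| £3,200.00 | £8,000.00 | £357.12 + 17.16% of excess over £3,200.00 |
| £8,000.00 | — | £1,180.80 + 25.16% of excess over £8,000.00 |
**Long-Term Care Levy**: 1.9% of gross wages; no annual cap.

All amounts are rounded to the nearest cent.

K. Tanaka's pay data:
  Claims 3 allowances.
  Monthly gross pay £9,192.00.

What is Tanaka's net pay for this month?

£7,808.37

State Income Tax: taxable = £9,192.00 − 3×£360.00 = £8,112.00
  £1,180.80 + 25.16% × (£8,112.00 − £8,000.00) = £1,180.80 + 25.16% × £112.00 = £1,208.98
Long-Term Care Levy: 1.9% × £9,192.00 = £174.65
Total withheld: £1,208.98 + £174.65 = £1,383.63
Net pay: £9,192.00 − £1,383.63 = £7,808.37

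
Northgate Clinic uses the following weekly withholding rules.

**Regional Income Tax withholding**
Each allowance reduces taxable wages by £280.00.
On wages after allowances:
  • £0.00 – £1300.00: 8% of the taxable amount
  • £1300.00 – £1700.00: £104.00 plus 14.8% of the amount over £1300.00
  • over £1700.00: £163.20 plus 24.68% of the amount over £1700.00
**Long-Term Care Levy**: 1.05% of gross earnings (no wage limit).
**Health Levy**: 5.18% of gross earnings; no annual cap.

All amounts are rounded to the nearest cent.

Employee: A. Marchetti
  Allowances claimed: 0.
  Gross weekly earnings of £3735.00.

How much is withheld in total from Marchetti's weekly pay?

Regional Income Tax: taxable = £3735.00
  £163.20 + 24.68% × (£3735.00 − £1700.00) = £163.20 + 24.68% × £2035.00 = £665.44
Long-Term Care Levy: 1.05% × £3735.00 = £39.22
Health Levy: 5.18% × £3735.00 = £193.47
Total: £665.44 + £39.22 + £193.47 = £898.13

£898.13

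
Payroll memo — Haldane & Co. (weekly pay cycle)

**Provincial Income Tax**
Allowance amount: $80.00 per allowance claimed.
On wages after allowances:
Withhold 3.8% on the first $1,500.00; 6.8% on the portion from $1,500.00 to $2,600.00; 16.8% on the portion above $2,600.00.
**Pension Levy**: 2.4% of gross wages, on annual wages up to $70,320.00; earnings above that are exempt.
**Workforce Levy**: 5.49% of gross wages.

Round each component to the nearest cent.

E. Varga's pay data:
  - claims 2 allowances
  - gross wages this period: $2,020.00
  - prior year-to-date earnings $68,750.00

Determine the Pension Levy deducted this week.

$37.68

Pension Levy: cap $70,320.00 − YTD $68,750.00 = $1,570.00 subject; 2.4% × $1,570.00 = $37.68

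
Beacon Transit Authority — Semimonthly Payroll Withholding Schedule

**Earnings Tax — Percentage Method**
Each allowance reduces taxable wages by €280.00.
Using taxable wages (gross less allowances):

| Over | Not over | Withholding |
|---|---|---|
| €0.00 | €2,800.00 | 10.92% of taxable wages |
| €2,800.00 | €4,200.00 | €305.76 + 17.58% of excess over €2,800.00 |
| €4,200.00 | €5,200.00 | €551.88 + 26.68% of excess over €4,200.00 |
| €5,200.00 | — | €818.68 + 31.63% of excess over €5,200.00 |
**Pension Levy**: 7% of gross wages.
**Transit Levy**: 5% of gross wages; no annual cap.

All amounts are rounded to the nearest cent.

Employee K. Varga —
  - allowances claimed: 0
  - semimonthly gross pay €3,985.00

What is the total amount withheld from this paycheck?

Earnings Tax: taxable = €3,985.00
  €305.76 + 17.58% × (€3,985.00 − €2,800.00) = €305.76 + 17.58% × €1,185.00 = €514.08
Pension Levy: 7% × €3,985.00 = €278.95
Transit Levy: 5% × €3,985.00 = €199.25
Total: €514.08 + €278.95 + €199.25 = €992.28

€992.28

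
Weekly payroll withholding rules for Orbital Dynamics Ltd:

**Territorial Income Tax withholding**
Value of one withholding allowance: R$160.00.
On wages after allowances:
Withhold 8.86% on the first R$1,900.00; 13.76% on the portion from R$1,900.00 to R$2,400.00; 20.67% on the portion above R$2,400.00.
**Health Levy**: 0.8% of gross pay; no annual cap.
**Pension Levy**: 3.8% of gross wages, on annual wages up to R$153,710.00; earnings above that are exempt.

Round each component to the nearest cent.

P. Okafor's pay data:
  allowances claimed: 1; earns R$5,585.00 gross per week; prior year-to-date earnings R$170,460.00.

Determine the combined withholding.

Territorial Income Tax: taxable = R$5,585.00 − 1×R$160.00 = R$5,425.00
  R$237.14 + 20.67% × (R$5,425.00 − R$2,400.00) = R$237.14 + 20.67% × R$3,025.00 = R$862.41
Health Levy: 0.8% × R$5,585.00 = R$44.68
Pension Levy: YTD R$170,460.00 ≥ cap R$153,710.00 → R$0.00
Total: R$862.41 + R$44.68 + R$0.00 = R$907.09

R$907.09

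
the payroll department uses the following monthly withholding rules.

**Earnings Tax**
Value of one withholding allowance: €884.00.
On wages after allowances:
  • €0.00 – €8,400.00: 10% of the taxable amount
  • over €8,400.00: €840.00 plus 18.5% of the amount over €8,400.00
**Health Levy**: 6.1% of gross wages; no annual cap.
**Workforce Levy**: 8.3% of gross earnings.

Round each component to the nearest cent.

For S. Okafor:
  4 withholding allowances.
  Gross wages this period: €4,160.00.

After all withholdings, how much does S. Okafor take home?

€3,498.56

Earnings Tax: taxable = €4,160.00 − 4×€884.00 = €624.00
  10% × €624.00 = €62.40
Health Levy: 6.1% × €4,160.00 = €253.76
Workforce Levy: 8.3% × €4,160.00 = €345.28
Total withheld: €62.40 + €253.76 + €345.28 = €661.44
Net pay: €4,160.00 − €661.44 = €3,498.56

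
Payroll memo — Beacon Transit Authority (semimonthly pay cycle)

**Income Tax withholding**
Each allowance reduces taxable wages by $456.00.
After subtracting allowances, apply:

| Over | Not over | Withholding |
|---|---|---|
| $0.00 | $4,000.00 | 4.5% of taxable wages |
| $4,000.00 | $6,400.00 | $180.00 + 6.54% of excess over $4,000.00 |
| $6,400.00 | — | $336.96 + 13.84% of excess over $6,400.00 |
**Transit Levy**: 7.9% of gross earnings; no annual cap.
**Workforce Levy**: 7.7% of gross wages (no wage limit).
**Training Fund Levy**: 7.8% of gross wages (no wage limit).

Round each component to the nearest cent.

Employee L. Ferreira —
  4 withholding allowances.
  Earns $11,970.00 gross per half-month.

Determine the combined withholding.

Income Tax: taxable = $11,970.00 − 4×$456.00 = $10,146.00
  $336.96 + 13.84% × ($10,146.00 − $6,400.00) = $336.96 + 13.84% × $3,746.00 = $855.41
Transit Levy: 7.9% × $11,970.00 = $945.63
Workforce Levy: 7.7% × $11,970.00 = $921.69
Training Fund Levy: 7.8% × $11,970.00 = $933.66
Total: $855.41 + $945.63 + $921.69 + $933.66 = $3,656.39

$3,656.39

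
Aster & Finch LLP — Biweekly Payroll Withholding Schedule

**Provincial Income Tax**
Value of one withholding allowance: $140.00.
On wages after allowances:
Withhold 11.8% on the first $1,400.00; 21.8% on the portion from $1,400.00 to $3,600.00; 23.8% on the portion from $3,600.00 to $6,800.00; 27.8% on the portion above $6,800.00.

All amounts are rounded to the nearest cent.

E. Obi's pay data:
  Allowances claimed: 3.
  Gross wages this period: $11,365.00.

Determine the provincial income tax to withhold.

$2,558.71

Provincial Income Tax: taxable = $11,365.00 − 3×$140.00 = $10,945.00
  $1,406.40 + 27.8% × ($10,945.00 − $6,800.00) = $1,406.40 + 27.8% × $4,145.00 = $2,558.71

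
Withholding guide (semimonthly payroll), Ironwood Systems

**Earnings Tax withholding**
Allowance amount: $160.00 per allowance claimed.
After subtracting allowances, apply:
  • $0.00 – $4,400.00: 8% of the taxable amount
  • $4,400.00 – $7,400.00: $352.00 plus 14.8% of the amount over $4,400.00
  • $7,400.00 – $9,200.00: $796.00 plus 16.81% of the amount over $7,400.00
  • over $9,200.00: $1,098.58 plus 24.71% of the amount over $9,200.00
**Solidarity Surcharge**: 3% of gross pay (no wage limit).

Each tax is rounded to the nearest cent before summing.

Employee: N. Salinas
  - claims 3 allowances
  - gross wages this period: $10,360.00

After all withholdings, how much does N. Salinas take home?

Earnings Tax: taxable = $10,360.00 − 3×$160.00 = $9,880.00
  $1,098.58 + 24.71% × ($9,880.00 − $9,200.00) = $1,098.58 + 24.71% × $680.00 = $1,266.61
Solidarity Surcharge: 3% × $10,360.00 = $310.80
Total withheld: $1,266.61 + $310.80 = $1,577.41
Net pay: $10,360.00 − $1,577.41 = $8,782.59

$8,782.59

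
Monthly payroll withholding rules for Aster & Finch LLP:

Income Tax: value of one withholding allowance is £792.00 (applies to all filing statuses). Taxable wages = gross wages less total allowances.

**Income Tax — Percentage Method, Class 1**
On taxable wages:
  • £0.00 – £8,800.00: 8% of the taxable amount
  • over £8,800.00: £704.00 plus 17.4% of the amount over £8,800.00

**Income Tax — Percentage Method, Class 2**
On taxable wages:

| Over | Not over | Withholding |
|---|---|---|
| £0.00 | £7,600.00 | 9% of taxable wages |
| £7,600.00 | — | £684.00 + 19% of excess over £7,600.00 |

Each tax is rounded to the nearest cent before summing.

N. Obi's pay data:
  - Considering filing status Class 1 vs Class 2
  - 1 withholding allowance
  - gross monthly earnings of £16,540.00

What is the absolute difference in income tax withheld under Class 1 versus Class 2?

Income Tax (Class 1): taxable = £16,540.00 − 1×£792.00 = £15,748.00
  £704.00 + 17.4% × (£15,748.00 − £8,800.00) = £704.00 + 17.4% × £6,948.00 = £1,912.95
Income Tax (Class 2): taxable = £16,540.00 − 1×£792.00 = £15,748.00
  £684.00 + 19% × (£15,748.00 − £7,600.00) = £684.00 + 19% × £8,148.00 = £2,232.12
Difference: |£1,912.95 − £2,232.12| = £319.17 (higher under Class 2)

£319.17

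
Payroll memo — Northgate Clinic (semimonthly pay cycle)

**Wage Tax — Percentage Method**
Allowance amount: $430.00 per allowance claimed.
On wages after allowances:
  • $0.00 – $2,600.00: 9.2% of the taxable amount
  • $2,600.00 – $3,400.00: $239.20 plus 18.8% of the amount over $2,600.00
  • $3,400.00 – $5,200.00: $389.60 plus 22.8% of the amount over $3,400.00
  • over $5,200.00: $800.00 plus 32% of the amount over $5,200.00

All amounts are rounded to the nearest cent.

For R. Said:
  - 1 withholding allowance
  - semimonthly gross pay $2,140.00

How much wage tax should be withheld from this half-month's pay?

Wage Tax: taxable = $2,140.00 − 1×$430.00 = $1,710.00
  9.2% × $1,710.00 = $157.32

$157.32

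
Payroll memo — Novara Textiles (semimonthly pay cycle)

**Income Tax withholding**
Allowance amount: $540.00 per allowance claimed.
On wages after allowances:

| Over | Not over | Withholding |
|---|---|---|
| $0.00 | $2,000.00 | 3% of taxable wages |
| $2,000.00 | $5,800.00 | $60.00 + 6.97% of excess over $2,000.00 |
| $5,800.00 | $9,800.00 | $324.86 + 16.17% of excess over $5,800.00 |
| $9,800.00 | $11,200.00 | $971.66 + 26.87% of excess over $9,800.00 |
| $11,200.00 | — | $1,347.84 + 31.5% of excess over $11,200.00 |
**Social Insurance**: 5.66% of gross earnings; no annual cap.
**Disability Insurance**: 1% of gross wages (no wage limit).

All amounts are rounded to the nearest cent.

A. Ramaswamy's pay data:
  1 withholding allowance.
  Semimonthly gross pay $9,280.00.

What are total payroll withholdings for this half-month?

$1,418.31

Income Tax: taxable = $9,280.00 − 1×$540.00 = $8,740.00
  $324.86 + 16.17% × ($8,740.00 − $5,800.00) = $324.86 + 16.17% × $2,940.00 = $800.26
Social Insurance: 5.66% × $9,280.00 = $525.25
Disability Insurance: 1% × $9,280.00 = $92.80
Total: $800.26 + $525.25 + $92.80 = $1,418.31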